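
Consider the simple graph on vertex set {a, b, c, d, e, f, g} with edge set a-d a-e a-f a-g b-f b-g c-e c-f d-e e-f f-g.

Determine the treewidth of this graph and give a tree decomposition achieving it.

Treewidth 2.
One such decomposition:
Bags: B1 = {c, e, f}  B2 = {a, e, f}  B3 = {a, d, e}  B4 = {a, f, g}  B5 = {b, f, g}
Tree: B1–B2, B2–B3, B2–B4, B4–B5

Each bag holds 3 vertices, so the decomposition has width 2, which upper-bounds the treewidth. Conversely, {a, d, e} is a clique of size 3, and the vertices of any clique must share a bag in every tree decomposition; so some bag has ≥ 3 vertices and tw(G) ≥ 2. Combining the bounds, tw(G) = 2.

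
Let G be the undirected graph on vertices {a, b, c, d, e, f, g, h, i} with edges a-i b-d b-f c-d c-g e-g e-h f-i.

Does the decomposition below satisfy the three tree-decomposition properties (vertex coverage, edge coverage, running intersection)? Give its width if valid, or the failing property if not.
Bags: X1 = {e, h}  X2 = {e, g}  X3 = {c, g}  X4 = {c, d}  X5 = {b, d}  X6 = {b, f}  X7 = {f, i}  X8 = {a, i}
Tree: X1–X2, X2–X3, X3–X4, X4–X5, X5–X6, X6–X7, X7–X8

Yes; width 1.

Vertex coverage: the bags together contain {a, b, c, d, e, f, g, h, i}, the full vertex set. Edge coverage: each edge of G has both endpoints in at least one bag. Running intersection: for every vertex, the bags containing it form a connected subtree. All three properties hold, so this is a valid tree decomposition of width max|bag| − 1 = 1, and hence tw(G) ≤ 1.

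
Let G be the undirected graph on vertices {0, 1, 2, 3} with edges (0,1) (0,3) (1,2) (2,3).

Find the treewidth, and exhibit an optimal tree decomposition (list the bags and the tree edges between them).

The largest bag has 3 vertices, giving width 2; this decomposition certifies tw(G) ≤ 2. For the lower bound, G contains the cycle 3–2–1–0–3, so G is not a forest; only forests have treewidth ≤ 1, hence tw(G) ≥ 2. The upper and lower bounds meet at 2, so that is the treewidth.

Treewidth 2.
One optimal decomposition is:
Bags: B1 = {1, 2, 3}  B2 = {0, 1, 3}
Tree: B1–B2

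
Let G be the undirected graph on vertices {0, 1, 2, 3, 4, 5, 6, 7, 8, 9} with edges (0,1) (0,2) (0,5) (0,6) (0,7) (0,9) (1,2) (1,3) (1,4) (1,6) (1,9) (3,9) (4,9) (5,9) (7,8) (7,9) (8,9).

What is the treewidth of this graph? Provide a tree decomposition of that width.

Treewidth 2.
One such decomposition:
Bags: B1 = {0, 7, 9}  B2 = {0, 1, 9}  B3 = {1, 3, 9}  B4 = {7, 8, 9}  B5 = {0, 1, 2}  B6 = {0, 5, 9}  B7 = {1, 4, 9}  B8 = {0, 1, 6}
Tree: B1–B2, B2–B3, B1–B4, B2–B5, B2–B6, B3–B7, B5–B8

Every bag has size at most 3, so the width is 3 − 1 = 2 and tw(G) ≤ 2. Conversely, {0, 1, 9} is a clique of size 3, and the vertices of any clique must share a bag in every tree decomposition; so some bag has ≥ 3 vertices and tw(G) ≥ 2. Combining the bounds, tw(G) = 2.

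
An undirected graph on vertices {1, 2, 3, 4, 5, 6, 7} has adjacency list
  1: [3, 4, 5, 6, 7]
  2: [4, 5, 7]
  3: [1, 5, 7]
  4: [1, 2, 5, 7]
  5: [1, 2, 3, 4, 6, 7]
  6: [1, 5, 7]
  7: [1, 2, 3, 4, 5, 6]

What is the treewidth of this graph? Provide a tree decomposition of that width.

The largest bag has 4 vertices, giving width 3; this decomposition certifies tw(G) ≤ 3. For the lower bound, the 4 vertices {1, 3, 5, 7} are pairwise adjacent, and any tree decomposition puts a clique entirely inside one bag — forcing width ≥ 3. Combining the bounds, tw(G) = 3.

Treewidth 3.
Bags: B1 = {1, 4, 5, 7}  B2 = {1, 3, 5, 7}  B3 = {1, 5, 6, 7}  B4 = {2, 4, 5, 7}
Tree: B1–B2, B1–B3, B1–B4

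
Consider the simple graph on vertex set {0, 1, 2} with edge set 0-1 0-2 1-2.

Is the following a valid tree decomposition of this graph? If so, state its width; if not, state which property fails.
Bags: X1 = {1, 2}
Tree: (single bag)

No — vertex 0 appears in no bag.

A tree decomposition must satisfy three properties: every vertex lies in some bag; for every edge, both endpoints lie together in some bag; and for every vertex, the bags containing it form a connected subtree. Here vertex 0 appears in no bag, so the decomposition is invalid.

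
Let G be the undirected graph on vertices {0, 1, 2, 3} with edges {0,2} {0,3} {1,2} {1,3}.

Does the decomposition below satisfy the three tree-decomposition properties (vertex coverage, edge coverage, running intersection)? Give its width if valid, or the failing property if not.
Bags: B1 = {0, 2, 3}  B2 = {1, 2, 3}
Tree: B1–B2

Yes; width 2.

Checking the three conditions: (i) the bags cover all of {0, 1, 2, 3}; (ii) for each edge, some bag contains both endpoints; (iii) the bags containing any fixed vertex form a subtree. All hold, so the decomposition is valid with width 3 − 1 = 2.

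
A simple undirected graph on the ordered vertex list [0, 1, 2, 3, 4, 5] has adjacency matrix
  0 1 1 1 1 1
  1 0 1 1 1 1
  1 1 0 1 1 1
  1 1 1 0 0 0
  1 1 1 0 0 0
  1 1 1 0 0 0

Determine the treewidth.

3

A width-3 tree decomposition is:
Bags: B1 = {0, 1, 2, 5}  B2 = {0, 1, 2, 4}  B3 = {0, 1, 2, 3}
Tree: B1–B2, B2–B3
Every bag has size at most 4, so the width is 4 − 1 = 3 and tw(G) ≤ 3. On the other hand G contains the 4-clique {0, 1, 2, 3}. A clique must lie in a single bag of any decomposition, so no decomposition can have width below 3. Hence tw(G) = 3 exactly.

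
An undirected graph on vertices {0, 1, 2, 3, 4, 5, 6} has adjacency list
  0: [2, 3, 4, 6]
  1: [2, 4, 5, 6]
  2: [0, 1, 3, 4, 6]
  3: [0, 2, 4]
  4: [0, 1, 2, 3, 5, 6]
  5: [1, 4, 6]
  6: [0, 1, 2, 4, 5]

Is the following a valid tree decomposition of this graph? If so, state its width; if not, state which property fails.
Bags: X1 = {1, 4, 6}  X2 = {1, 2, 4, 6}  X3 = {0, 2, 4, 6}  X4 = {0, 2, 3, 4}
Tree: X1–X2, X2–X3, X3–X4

A tree decomposition must satisfy three properties: every vertex lies in some bag; for every edge, both endpoints lie together in some bag; and for every vertex, the bags containing it form a connected subtree. Here vertex 5 appears in no bag, so the decomposition is invalid.

No — vertex 5 appears in no bag.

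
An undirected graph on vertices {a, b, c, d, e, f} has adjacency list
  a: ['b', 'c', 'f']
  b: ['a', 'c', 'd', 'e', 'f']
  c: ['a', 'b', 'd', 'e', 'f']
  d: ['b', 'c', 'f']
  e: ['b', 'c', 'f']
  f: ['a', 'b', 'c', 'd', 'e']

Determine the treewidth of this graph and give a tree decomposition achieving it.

The largest bag has 4 vertices, giving width 3; this decomposition certifies tw(G) ≤ 3. On the other hand G contains the 4-clique {b, c, d, f}. A clique must lie in a single bag of any decomposition, so no decomposition can have width below 3. Combining the bounds, tw(G) = 3.

Treewidth 3.
One optimal decomposition is:
Bags: B1 = {a, b, c, f}  B2 = {b, c, d, f}  B3 = {b, c, e, f}
Tree: B1–B2, B1–B3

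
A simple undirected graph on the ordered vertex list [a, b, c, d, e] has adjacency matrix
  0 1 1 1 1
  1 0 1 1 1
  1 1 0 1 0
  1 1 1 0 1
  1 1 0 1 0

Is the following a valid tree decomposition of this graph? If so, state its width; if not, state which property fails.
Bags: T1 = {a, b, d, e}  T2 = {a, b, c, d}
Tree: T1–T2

Checking the three conditions: (i) the bags cover all of {a, b, c, d, e}; (ii) for each edge, some bag contains both endpoints; (iii) the bags containing any fixed vertex form a subtree. All hold, so the decomposition is valid with width 4 − 1 = 3.

Yes; width 3.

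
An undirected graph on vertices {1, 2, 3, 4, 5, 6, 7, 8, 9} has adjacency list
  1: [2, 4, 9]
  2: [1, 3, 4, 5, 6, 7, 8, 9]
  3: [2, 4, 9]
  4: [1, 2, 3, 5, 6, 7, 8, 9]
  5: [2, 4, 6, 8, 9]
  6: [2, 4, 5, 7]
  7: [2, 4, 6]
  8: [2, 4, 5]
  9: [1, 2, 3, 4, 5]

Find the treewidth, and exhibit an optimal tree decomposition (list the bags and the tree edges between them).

Every bag has size at most 4, so the width is 4 − 1 = 3 and tw(G) ≤ 3. Conversely, {1, 2, 4, 9} is a clique of size 4, and the vertices of any clique must share a bag in every tree decomposition; so some bag has ≥ 4 vertices and tw(G) ≥ 3. Combining the bounds, tw(G) = 3.

Treewidth 3.
One optimal decomposition is:
Bags: B1 = {2, 4, 5, 9}  B2 = {1, 2, 4, 9}  B3 = {2, 3, 4, 9}  B4 = {2, 4, 5, 8}  B5 = {2, 4, 5, 6}  B6 = {2, 4, 6, 7}
Tree: B1–B2, B1–B3, B1–B4, B1–B5, B5–B6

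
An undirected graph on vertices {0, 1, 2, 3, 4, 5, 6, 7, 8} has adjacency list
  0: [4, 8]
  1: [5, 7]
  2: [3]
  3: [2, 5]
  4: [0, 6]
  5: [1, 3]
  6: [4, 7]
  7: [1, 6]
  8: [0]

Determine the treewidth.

A width-1 tree decomposition is:
Bags: B1 = {2, 3}  B2 = {3, 5}  B3 = {1, 5}  B4 = {1, 7}  B5 = {6, 7}  B6 = {4, 6}  B7 = {0, 4}  B8 = {0, 8}
Tree: B1–B2, B2–B3, B3–B4, B4–B5, B5–B6, B6–B7, B7–B8
The largest bag has 2 vertices, giving width 1; this decomposition certifies tw(G) ≤ 1. Any graph with an edge has treewidth ≥ 1, and G has the edge 2–3. Therefore the treewidth is 1.

1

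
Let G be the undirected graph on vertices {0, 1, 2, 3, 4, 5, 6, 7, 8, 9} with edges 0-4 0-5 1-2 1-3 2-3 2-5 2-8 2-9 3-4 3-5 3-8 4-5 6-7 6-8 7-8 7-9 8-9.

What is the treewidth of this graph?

A width-2 tree decomposition is:
Bags: B1 = {2, 3, 5}  B2 = {2, 3, 8}  B3 = {3, 4, 5}  B4 = {2, 8, 9}  B5 = {7, 8, 9}  B6 = {0, 4, 5}  B7 = {6, 7, 8}  B8 = {1, 2, 3}
Tree: B1–B2, B1–B3, B2–B4, B4–B5, B3–B6, B5–B7, B2–B8
The largest bag has 3 vertices, giving width 2; this decomposition certifies tw(G) ≤ 2. Conversely, {0, 4, 5} is a clique of size 3, and the vertices of any clique must share a bag in every tree decomposition; so some bag has ≥ 3 vertices and tw(G) ≥ 2. The upper and lower bounds meet at 2, so that is the treewidth.

2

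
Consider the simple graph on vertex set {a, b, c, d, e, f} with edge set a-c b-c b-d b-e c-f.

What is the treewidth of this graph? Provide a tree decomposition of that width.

Treewidth 1.
One such decomposition:
Bags: B1 = {b, e}  B2 = {b, c}  B3 = {c, f}  B4 = {b, d}  B5 = {a, c}
Tree: B1–B2, B2–B3, B1–B4, B3–B5

The largest bag has 2 vertices, giving width 1; this decomposition certifies tw(G) ≤ 1. G has an edge, so its treewidth is at least 1. The upper and lower bounds meet at 1, so that is the treewidth.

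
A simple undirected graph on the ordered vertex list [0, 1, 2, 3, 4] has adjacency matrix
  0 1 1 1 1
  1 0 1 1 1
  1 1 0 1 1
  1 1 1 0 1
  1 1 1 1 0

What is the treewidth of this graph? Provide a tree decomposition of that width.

Treewidth 4.
Bags: B1 = {0, 1, 2, 3, 4}
Tree: (single bag)

With just one bag of size 5, the width is 5 − 1 = 4, so tw(G) ≤ 4. For the lower bound, the 5 vertices {0, 1, 2, 3, 4} are pairwise adjacent, and any tree decomposition puts a clique entirely inside one bag — forcing width ≥ 4. Combining the bounds, tw(G) = 4.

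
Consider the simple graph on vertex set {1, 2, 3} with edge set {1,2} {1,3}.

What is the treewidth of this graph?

1

A width-1 tree decomposition is:
Bags: B1 = {1, 2}  B2 = {1, 3}
Tree: B1–B2
Each bag holds 2 vertices, so the decomposition has width 1, which upper-bounds the treewidth. Any graph with an edge has treewidth ≥ 1, and G has the edge 2–1. Therefore the treewidth is 1.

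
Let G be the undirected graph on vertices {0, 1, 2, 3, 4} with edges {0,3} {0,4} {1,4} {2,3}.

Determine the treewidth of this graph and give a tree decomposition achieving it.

Treewidth 1.
One optimal decomposition is:
Bags: B1 = {0, 3}  B2 = {2, 3}  B3 = {0, 4}  B4 = {1, 4}
Tree: B1–B2, B1–B3, B3–B4

Every bag has size at most 2, so the width is 2 − 1 = 1 and tw(G) ≤ 1. G has an edge, so its treewidth is at least 1. Combining the bounds, tw(G) = 1.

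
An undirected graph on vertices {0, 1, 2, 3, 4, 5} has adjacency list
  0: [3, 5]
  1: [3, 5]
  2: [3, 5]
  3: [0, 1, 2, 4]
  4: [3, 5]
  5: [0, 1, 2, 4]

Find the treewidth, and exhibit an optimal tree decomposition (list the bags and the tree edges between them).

Each bag holds 3 vertices, so the decomposition has width 2, which upper-bounds the treewidth. For the lower bound, G contains the cycle 4–5–0–3–4, so G is not a forest; only forests have treewidth ≤ 1, hence tw(G) ≥ 2. Combining the bounds, tw(G) = 2.

Treewidth 2.
One optimal decomposition is:
Bags: B1 = {3, 4, 5}  B2 = {0, 3, 5}  B3 = {1, 3, 5}  B4 = {2, 3, 5}
Tree: B1–B2, B2–B3, B3–B4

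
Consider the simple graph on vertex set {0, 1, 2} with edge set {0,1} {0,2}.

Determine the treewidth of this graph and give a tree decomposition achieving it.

Treewidth 1.
Bags: B1 = {0, 1}  B2 = {0, 2}
Tree: B1–B2

Each bag holds 2 vertices, so the decomposition has width 1, which upper-bounds the treewidth. G has an edge, so its treewidth is at least 1. Hence tw(G) = 1 exactly.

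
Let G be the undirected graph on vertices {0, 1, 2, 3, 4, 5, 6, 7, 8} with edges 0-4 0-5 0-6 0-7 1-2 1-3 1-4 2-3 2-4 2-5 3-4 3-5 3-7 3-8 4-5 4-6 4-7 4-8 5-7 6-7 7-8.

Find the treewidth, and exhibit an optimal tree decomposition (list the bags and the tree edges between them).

Every bag has size at most 4, so the width is 4 − 1 = 3 and tw(G) ≤ 3. On the other hand G contains the 4-clique {0, 4, 5, 7}. A clique must lie in a single bag of any decomposition, so no decomposition can have width below 3. Hence tw(G) = 3 exactly.

Treewidth 3.
Bags: B1 = {3, 4, 5, 7}  B2 = {0, 4, 5, 7}  B3 = {2, 3, 4, 5}  B4 = {0, 4, 6, 7}  B5 = {3, 4, 7, 8}  B6 = {1, 2, 3, 4}
Tree: B1–B2, B1–B3, B2–B4, B1–B5, B3–B6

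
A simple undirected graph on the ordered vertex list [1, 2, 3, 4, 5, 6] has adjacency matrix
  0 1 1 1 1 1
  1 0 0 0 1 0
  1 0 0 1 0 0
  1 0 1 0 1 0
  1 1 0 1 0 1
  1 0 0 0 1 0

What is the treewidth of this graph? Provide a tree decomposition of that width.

Every bag has size at most 3, so the width is 3 − 1 = 2 and tw(G) ≤ 2. Conversely, {1, 3, 4} is a clique of size 3, and the vertices of any clique must share a bag in every tree decomposition; so some bag has ≥ 3 vertices and tw(G) ≥ 2. Therefore the treewidth is 2.

Treewidth 2.
One optimal decomposition is:
Bags: B1 = {1, 2, 5}  B2 = {1, 4, 5}  B3 = {1, 3, 4}  B4 = {1, 5, 6}
Tree: B1–B2, B2–B3, B1–B4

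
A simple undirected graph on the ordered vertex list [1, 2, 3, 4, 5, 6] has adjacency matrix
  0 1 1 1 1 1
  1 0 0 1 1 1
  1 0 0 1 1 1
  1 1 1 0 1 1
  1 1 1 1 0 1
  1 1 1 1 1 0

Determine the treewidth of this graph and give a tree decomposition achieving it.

Each bag holds 5 vertices, so the decomposition has width 4, which upper-bounds the treewidth. On the other hand G contains the 5-clique {1, 2, 4, 5, 6}. A clique must lie in a single bag of any decomposition, so no decomposition can have width below 4. Combining the bounds, tw(G) = 4.

Treewidth 4.
Bags: B1 = {1, 3, 4, 5, 6}  B2 = {1, 2, 4, 5, 6}
Tree: B1–B2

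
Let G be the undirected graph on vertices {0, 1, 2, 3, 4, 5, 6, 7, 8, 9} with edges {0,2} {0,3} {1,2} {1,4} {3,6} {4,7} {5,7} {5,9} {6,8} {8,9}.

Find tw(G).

2

A width-2 tree decomposition is:
Bags: B1 = {0, 3, 6}  B2 = {0, 2, 6}  B3 = {1, 2, 6}  B4 = {1, 4, 6}  B5 = {4, 6, 7}  B6 = {5, 6, 7}  B7 = {5, 6, 9}  B8 = {6, 8, 9}
Tree: B1–B2, B2–B3, B3–B4, B4–B5, B5–B6, B6–B7, B7–B8
The largest bag has 3 vertices, giving width 2; this decomposition certifies tw(G) ≤ 2. Since 6–3–0–2–1–4–7–5–9–8–6 is a cycle in G, G is not acyclic. Forests are exactly the graphs of treewidth ≤ 1, so tw(G) ≥ 2. Hence tw(G) = 2 exactly.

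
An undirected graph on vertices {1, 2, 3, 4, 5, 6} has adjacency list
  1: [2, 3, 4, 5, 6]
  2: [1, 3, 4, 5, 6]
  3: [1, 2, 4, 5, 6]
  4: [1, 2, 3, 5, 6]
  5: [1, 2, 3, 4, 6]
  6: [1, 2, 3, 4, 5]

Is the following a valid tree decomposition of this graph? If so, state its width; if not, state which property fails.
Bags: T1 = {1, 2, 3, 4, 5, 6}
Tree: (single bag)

Yes; width 5.

Checking the three conditions: (i) the bags cover all of {1, 2, 3, 4, 5, 6}; (ii) for each edge, some bag contains both endpoints; (iii) the bags containing any fixed vertex form a subtree. All hold, so the decomposition is valid with width 6 − 1 = 5.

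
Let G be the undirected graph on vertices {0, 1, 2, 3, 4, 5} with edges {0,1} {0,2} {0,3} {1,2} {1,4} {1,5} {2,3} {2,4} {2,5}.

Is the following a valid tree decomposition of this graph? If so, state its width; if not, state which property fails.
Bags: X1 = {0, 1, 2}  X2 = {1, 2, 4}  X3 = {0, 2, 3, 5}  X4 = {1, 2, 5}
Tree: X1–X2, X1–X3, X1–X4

No — bags containing vertex 5 are not connected in the tree.

A tree decomposition must satisfy three properties: every vertex lies in some bag; for every edge, both endpoints lie together in some bag; and for every vertex, the bags containing it form a connected subtree. Here bags containing vertex 5 are not connected in the tree, so the decomposition is invalid.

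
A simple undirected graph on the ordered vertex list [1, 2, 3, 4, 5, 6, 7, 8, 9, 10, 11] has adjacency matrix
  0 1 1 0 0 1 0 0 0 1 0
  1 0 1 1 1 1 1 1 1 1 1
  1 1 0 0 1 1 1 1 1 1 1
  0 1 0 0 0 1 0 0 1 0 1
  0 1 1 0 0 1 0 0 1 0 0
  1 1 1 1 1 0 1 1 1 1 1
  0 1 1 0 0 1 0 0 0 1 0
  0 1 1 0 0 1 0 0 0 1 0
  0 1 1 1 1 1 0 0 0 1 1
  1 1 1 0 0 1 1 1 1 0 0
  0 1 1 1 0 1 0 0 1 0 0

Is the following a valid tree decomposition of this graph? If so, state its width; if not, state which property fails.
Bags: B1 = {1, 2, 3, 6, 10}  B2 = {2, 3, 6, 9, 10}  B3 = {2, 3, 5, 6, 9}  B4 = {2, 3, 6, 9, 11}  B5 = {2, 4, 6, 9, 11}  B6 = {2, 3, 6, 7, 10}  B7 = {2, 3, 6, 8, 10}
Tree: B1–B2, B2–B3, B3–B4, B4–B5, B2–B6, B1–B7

Every vertex of G appears in some bag (union = {1, 2, 3, 4, 5, 6, 7, 8, 9, 10, 11}); every edge is covered by a bag; and for each vertex v the set of bags containing v is connected in the bag tree. The decomposition is therefore valid. The largest bag has 5 vertices, so the width is 4.

Yes; width 4.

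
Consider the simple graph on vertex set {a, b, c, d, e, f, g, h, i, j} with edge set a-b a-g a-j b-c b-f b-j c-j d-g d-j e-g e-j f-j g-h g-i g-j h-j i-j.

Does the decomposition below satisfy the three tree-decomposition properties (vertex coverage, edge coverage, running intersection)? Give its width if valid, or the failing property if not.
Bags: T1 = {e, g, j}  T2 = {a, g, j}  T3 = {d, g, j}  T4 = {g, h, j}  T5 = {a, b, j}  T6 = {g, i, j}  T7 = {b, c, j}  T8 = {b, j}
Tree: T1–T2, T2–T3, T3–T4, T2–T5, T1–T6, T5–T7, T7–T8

No — vertex f appears in no bag.

A tree decomposition must satisfy three properties: every vertex lies in some bag; for every edge, both endpoints lie together in some bag; and for every vertex, the bags containing it form a connected subtree. Here vertex f appears in no bag, so the decomposition is invalid.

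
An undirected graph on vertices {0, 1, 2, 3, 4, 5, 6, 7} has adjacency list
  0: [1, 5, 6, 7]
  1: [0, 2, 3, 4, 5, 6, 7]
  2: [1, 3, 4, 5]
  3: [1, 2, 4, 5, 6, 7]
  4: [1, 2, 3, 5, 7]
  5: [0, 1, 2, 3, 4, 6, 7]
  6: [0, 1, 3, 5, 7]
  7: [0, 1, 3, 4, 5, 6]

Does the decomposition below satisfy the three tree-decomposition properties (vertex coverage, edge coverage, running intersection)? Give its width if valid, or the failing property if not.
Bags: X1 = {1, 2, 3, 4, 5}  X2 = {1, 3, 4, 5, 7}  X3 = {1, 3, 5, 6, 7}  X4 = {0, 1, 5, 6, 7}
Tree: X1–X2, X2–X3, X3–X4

Every vertex of G appears in some bag (union = {0, 1, 2, 3, 4, 5, 6, 7}); every edge is covered by a bag; and for each vertex v the set of bags containing v is connected in the bag tree. The decomposition is therefore valid. The largest bag has 5 vertices, so the width is 4.

Yes; width 4.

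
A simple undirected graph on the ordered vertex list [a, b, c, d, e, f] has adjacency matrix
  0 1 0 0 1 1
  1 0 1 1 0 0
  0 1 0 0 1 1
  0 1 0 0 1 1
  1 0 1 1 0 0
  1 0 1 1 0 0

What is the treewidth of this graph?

A width-3 tree decomposition is:
Bags: B1 = {b, c, e, f}  B2 = {a, b, e, f}  B3 = {b, d, e, f}
Tree: B1–B2, B2–B3
The largest bag has 4 vertices, giving width 3; this decomposition certifies tw(G) ≤ 3. For the lower bound: the 4 vertex sets {c,f}, {a,b}, {e}, {d} are disjoint, each induces a connected subgraph, and every pair is joined by at least one edge of G. Contracting each set to a single vertex therefore yields K_{4} as a minor, and since treewidth is minor-monotone, tw(G) ≥ tw(K_{4}) = 3. The upper and lower bounds meet at 3, so that is the treewidth.

3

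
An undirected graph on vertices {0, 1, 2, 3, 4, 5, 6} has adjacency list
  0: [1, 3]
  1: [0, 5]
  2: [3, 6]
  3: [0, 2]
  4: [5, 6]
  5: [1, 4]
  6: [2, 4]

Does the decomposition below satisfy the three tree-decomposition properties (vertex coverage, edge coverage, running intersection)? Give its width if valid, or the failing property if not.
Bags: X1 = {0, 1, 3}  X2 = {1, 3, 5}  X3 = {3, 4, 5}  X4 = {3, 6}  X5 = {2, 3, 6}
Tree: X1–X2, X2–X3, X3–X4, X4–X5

A tree decomposition must satisfy three properties: every vertex lies in some bag; for every edge, both endpoints lie together in some bag; and for every vertex, the bags containing it form a connected subtree. Here edge (4,6) lies in no bag, so the decomposition is invalid.

No — edge (4,6) lies in no bag.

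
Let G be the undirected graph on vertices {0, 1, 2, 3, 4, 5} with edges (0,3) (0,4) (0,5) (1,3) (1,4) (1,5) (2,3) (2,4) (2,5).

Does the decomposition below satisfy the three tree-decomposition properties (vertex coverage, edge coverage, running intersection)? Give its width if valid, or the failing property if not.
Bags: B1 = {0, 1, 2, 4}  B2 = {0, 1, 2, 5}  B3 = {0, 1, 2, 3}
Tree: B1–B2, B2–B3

Yes; width 3.

Checking the three conditions: (i) the bags cover all of {0, 1, 2, 3, 4, 5}; (ii) for each edge, some bag contains both endpoints; (iii) the bags containing any fixed vertex form a subtree. All hold, so the decomposition is valid with width 4 − 1 = 3.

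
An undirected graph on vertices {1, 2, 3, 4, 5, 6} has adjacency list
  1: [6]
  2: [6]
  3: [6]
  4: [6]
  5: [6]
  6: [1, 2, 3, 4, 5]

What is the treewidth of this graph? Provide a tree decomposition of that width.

The largest bag has 2 vertices, giving width 1; this decomposition certifies tw(G) ≤ 1. G has an edge, so its treewidth is at least 1. Combining the bounds, tw(G) = 1.

Treewidth 1.
One optimal decomposition is:
Bags: B1 = {2, 6}  B2 = {5, 6}  B3 = {4, 6}  B4 = {1, 6}  B5 = {3, 6}
Tree: B1–B2, B2–B3, B1–B4, B3–B5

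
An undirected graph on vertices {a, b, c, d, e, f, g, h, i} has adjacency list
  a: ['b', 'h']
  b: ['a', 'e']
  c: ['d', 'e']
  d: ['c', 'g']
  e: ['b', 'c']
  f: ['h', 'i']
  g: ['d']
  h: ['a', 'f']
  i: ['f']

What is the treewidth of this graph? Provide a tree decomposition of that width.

Treewidth 1.
One such decomposition:
Bags: B1 = {f, i}  B2 = {f, h}  B3 = {a, h}  B4 = {a, b}  B5 = {b, e}  B6 = {c, e}  B7 = {c, d}  B8 = {d, g}
Tree: B1–B2, B2–B3, B3–B4, B4–B5, B5–B6, B6–B7, B7–B8

The largest bag has 2 vertices, giving width 1; this decomposition certifies tw(G) ≤ 1. Since G has at least one edge (e.g. i–f), it is not an edgeless graph, so tw(G) ≥ 1. Combining the bounds, tw(G) = 1.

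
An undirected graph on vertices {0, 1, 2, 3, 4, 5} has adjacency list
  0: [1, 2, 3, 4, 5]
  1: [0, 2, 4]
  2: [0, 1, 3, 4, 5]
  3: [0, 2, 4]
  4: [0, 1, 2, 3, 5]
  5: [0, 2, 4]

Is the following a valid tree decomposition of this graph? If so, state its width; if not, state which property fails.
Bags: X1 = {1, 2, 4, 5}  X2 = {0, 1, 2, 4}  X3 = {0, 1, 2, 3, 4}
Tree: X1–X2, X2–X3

No — edge (0,5) lies in no bag.

A tree decomposition must satisfy three properties: every vertex lies in some bag; for every edge, both endpoints lie together in some bag; and for every vertex, the bags containing it form a connected subtree. Here edge (0,5) lies in no bag, so the decomposition is invalid.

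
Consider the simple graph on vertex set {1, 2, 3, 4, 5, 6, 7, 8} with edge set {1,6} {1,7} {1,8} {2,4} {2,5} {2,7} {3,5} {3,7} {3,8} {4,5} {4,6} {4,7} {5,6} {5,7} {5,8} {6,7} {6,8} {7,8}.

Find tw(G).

3

A width-3 tree decomposition is:
Bags: B1 = {5, 6, 7, 8}  B2 = {4, 5, 6, 7}  B3 = {3, 5, 7, 8}  B4 = {1, 6, 7, 8}  B5 = {2, 4, 5, 7}
Tree: B1–B2, B1–B3, B1–B4, B2–B5
Every bag has size at most 4, so the width is 4 − 1 = 3 and tw(G) ≤ 3. On the other hand G contains the 4-clique {1, 6, 7, 8}. A clique must lie in a single bag of any decomposition, so no decomposition can have width below 3. Therefore the treewidth is 3.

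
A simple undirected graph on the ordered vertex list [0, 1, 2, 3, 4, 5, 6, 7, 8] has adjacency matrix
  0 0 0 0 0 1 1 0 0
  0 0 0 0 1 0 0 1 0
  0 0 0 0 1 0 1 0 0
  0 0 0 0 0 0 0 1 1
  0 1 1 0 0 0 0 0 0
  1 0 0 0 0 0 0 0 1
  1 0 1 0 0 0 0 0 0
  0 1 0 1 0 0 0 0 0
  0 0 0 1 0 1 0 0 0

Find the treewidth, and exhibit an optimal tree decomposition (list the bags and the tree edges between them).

Treewidth 2.
One such decomposition:
Bags: B1 = {1, 3, 7}  B2 = {1, 3, 4}  B3 = {2, 3, 4}  B4 = {2, 3, 6}  B5 = {0, 3, 6}  B6 = {0, 3, 5}  B7 = {3, 5, 8}
Tree: B1–B2, B2–B3, B3–B4, B4–B5, B5–B6, B6–B7

The largest bag has 3 vertices, giving width 2; this decomposition certifies tw(G) ≤ 2. Since 3–7–1–4–2–6–0–5–8–3 is a cycle in G, G is not acyclic. Forests are exactly the graphs of treewidth ≤ 1, so tw(G) ≥ 2. The upper and lower bounds meet at 2, so that is the treewidth.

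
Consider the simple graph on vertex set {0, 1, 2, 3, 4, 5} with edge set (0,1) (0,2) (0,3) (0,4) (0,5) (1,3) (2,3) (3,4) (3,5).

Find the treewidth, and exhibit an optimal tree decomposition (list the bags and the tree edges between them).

Treewidth 2.
One such decomposition:
Bags: B1 = {0, 1, 3}  B2 = {0, 3, 5}  B3 = {0, 2, 3}  B4 = {0, 3, 4}
Tree: B1–B2, B1–B3, B2–B4

Each bag holds 3 vertices, so the decomposition has width 2, which upper-bounds the treewidth. Conversely, {0, 1, 3} is a clique of size 3, and the vertices of any clique must share a bag in every tree decomposition; so some bag has ≥ 3 vertices and tw(G) ≥ 2. Therefore the treewidth is 2.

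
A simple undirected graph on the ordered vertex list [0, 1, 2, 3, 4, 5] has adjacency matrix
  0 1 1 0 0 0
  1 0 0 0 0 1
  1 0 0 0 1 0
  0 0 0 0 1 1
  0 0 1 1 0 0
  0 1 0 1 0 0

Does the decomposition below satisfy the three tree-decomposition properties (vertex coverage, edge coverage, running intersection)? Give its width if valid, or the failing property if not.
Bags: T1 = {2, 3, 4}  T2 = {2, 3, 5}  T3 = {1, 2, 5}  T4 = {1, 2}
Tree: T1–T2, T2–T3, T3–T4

A tree decomposition must satisfy three properties: every vertex lies in some bag; for every edge, both endpoints lie together in some bag; and for every vertex, the bags containing it form a connected subtree. Here vertex 0 appears in no bag, so the decomposition is invalid.

No — vertex 0 appears in no bag.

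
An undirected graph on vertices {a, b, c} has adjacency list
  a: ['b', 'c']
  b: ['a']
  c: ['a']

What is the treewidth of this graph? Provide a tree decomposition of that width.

Treewidth 1.
One such decomposition:
Bags: B1 = {a, b}  B2 = {a, c}
Tree: B1–B2

Every bag has size at most 2, so the width is 2 − 1 = 1 and tw(G) ≤ 1. G has an edge, so its treewidth is at least 1. The upper and lower bounds meet at 1, so that is the treewidth.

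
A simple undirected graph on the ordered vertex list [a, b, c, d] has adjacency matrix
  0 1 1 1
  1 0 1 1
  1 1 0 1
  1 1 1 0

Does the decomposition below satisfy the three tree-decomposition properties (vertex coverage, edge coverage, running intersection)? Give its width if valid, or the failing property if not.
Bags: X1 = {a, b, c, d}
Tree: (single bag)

Yes; width 3.

Vertex coverage: the bags together contain {a, b, c, d}, the full vertex set. Edge coverage: each edge of G has both endpoints in at least one bag. Running intersection: for every vertex, the bags containing it form a connected subtree. All three properties hold, so this is a valid tree decomposition of width max|bag| − 1 = 3, and hence tw(G) ≤ 3.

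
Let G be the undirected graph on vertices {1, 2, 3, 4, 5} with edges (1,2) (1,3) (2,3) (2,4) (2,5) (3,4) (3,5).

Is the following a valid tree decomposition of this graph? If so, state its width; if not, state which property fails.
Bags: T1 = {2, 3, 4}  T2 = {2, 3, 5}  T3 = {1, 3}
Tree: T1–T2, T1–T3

A tree decomposition must satisfy three properties: every vertex lies in some bag; for every edge, both endpoints lie together in some bag; and for every vertex, the bags containing it form a connected subtree. Here edge (2,1) lies in no bag, so the decomposition is invalid.

No — edge (2,1) lies in no bag.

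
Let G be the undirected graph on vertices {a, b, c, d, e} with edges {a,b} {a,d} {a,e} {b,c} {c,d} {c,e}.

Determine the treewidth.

A width-2 tree decomposition is:
Bags: B1 = {a, c, e}  B2 = {a, c, d}  B3 = {a, b, c}
Tree: B1–B2, B2–B3
Each bag holds 3 vertices, so the decomposition has width 2, which upper-bounds the treewidth. For the lower bound, G contains the cycle e–a–d–c–e, so G is not a forest; only forests have treewidth ≤ 1, hence tw(G) ≥ 2. Combining the bounds, tw(G) = 2.

2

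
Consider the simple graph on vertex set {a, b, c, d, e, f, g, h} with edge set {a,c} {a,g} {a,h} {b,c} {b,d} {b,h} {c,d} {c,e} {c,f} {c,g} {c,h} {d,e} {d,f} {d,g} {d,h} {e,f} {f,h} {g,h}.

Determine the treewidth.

A width-3 tree decomposition is:
Bags: B1 = {c, d, f, h}  B2 = {c, d, e, f}  B3 = {b, c, d, h}  B4 = {c, d, g, h}  B5 = {a, c, g, h}
Tree: B1–B2, B1–B3, B3–B4, B4–B5
Each bag holds 4 vertices, so the decomposition has width 3, which upper-bounds the treewidth. On the other hand G contains the 4-clique {c, d, e, f}. A clique must lie in a single bag of any decomposition, so no decomposition can have width below 3. Hence tw(G) = 3 exactly.

3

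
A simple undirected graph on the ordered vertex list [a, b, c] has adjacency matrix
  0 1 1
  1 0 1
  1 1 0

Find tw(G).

2

A width-2 tree decomposition is:
Bags: B1 = {a, b, c}
Tree: (single bag)
With just one bag of size 3, the width is 3 − 1 = 2, so tw(G) ≤ 2. On the other hand G contains the 3-clique {a, b, c}. A clique must lie in a single bag of any decomposition, so no decomposition can have width below 2. Hence tw(G) = 2 exactly.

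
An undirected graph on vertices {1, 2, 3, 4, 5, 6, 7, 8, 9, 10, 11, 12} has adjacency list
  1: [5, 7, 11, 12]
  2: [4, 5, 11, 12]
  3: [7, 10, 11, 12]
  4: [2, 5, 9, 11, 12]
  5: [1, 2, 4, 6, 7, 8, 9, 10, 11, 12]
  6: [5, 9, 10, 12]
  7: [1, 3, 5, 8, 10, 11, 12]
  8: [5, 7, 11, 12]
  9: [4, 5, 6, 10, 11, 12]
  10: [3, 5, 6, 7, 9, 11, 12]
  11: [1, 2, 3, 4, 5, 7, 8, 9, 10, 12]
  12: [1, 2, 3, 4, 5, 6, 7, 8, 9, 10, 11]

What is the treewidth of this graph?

4

A width-4 tree decomposition is:
Bags: B1 = {5, 7, 10, 11, 12}  B2 = {5, 9, 10, 11, 12}  B3 = {1, 5, 7, 11, 12}  B4 = {4, 5, 9, 11, 12}  B5 = {5, 6, 9, 10, 12}  B6 = {5, 7, 8, 11, 12}  B7 = {3, 7, 10, 11, 12}  B8 = {2, 4, 5, 11, 12}
Tree: B1–B2, B1–B3, B2–B4, B2–B5, B3–B6, B1–B7, B4–B8
The largest bag has 5 vertices, giving width 4; this decomposition certifies tw(G) ≤ 4. On the other hand G contains the 5-clique {3, 7, 10, 11, 12}. A clique must lie in a single bag of any decomposition, so no decomposition can have width below 4. Combining the bounds, tw(G) = 4.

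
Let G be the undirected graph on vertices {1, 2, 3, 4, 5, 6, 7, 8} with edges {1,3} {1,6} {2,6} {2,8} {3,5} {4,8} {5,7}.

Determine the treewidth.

A width-1 tree decomposition is:
Bags: B1 = {5, 7}  B2 = {3, 5}  B3 = {1, 3}  B4 = {1, 6}  B5 = {2, 6}  B6 = {2, 8}  B7 = {4, 8}
Tree: B1–B2, B2–B3, B3–B4, B4–B5, B5–B6, B6–B7
The largest bag has 2 vertices, giving width 1; this decomposition certifies tw(G) ≤ 1. G has an edge, so its treewidth is at least 1. Hence tw(G) = 1 exactly.

1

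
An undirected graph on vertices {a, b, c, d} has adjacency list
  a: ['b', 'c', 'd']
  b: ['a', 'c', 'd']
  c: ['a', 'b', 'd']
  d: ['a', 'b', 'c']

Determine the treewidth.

3

A width-3 tree decomposition is:
Bags: B1 = {a, b, c, d}
Tree: (single bag)
With just one bag of size 4, the width is 4 − 1 = 3, so tw(G) ≤ 3. On the other hand G contains the 4-clique {a, b, c, d}. A clique must lie in a single bag of any decomposition, so no decomposition can have width below 3. The upper and lower bounds meet at 3, so that is the treewidth.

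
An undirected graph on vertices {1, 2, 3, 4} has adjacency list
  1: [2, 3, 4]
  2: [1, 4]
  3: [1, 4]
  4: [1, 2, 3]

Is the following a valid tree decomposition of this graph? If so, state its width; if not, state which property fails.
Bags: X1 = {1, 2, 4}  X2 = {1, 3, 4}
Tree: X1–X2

Vertex coverage: the bags together contain {1, 2, 3, 4}, the full vertex set. Edge coverage: each edge of G has both endpoints in at least one bag. Running intersection: for every vertex, the bags containing it form a connected subtree. All three properties hold, so this is a valid tree decomposition of width max|bag| − 1 = 2, and hence tw(G) ≤ 2.

Yes; width 2.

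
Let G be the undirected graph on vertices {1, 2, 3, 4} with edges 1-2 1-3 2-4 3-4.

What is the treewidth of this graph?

A width-2 tree decomposition is:
Bags: B1 = {1, 2, 4}  B2 = {1, 3, 4}
Tree: B1–B2
Every bag has size at most 3, so the width is 3 − 1 = 2 and tw(G) ≤ 2. For the lower bound, G contains the cycle 1–2–4–3–1, so G is not a forest; only forests have treewidth ≤ 1, hence tw(G) ≥ 2. Hence tw(G) = 2 exactly.

2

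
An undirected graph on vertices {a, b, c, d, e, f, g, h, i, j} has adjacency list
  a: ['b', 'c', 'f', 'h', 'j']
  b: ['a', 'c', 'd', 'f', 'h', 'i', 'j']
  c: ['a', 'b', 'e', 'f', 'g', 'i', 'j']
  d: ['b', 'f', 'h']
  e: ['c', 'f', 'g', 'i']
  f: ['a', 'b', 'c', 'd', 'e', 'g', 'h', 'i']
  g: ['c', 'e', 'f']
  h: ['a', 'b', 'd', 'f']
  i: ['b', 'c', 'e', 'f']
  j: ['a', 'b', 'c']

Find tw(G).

A width-3 tree decomposition is:
Bags: B1 = {a, b, c, f}  B2 = {b, c, f, i}  B3 = {c, e, f, i}  B4 = {c, e, f, g}  B5 = {a, b, f, h}  B6 = {a, b, c, j}  B7 = {b, d, f, h}
Tree: B1–B2, B2–B3, B3–B4, B1–B5, B1–B6, B5–B7
The largest bag has 4 vertices, giving width 3; this decomposition certifies tw(G) ≤ 3. Conversely, {a, b, c, j} is a clique of size 4, and the vertices of any clique must share a bag in every tree decomposition; so some bag has ≥ 4 vertices and tw(G) ≥ 3. The upper and lower bounds meet at 3, so that is the treewidth.

3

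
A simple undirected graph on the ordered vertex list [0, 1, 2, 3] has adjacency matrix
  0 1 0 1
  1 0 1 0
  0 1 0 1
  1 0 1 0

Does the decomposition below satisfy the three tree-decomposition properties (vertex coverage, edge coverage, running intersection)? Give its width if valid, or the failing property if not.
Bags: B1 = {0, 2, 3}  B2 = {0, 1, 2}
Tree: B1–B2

Yes; width 2.

Vertex coverage: the bags together contain {0, 1, 2, 3}, the full vertex set. Edge coverage: each edge of G has both endpoints in at least one bag. Running intersection: for every vertex, the bags containing it form a connected subtree. All three properties hold, so this is a valid tree decomposition of width max|bag| − 1 = 2, and hence tw(G) ≤ 2.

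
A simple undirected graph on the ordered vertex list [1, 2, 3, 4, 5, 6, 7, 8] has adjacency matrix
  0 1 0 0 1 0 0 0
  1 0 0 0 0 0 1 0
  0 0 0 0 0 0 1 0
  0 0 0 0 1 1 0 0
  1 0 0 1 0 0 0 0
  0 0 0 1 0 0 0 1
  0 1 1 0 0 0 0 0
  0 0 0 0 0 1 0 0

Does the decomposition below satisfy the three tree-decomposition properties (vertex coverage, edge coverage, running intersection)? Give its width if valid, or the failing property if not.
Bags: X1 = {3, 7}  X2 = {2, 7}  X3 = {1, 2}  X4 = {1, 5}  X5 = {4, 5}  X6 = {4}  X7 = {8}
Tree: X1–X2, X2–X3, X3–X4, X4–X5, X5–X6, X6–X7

A tree decomposition must satisfy three properties: every vertex lies in some bag; for every edge, both endpoints lie together in some bag; and for every vertex, the bags containing it form a connected subtree. Here vertex 6 appears in no bag, so the decomposition is invalid.

No — vertex 6 appears in no bag.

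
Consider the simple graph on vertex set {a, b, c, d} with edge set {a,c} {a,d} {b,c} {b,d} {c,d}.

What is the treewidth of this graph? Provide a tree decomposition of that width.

Treewidth 2.
Bags: B1 = {a, c, d}  B2 = {b, c, d}
Tree: B1–B2

Every bag has size at most 3, so the width is 3 − 1 = 2 and tw(G) ≤ 2. Conversely, {a, c, d} is a clique of size 3, and the vertices of any clique must share a bag in every tree decomposition; so some bag has ≥ 3 vertices and tw(G) ≥ 2. The upper and lower bounds meet at 2, so that is the treewidth.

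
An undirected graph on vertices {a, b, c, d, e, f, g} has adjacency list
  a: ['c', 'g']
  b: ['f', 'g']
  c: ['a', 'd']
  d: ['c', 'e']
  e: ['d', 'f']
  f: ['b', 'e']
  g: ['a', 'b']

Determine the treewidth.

A width-2 tree decomposition is:
Bags: B1 = {a, c, g}  B2 = {c, d, g}  B3 = {d, e, g}  B4 = {e, f, g}  B5 = {b, f, g}
Tree: B1–B2, B2–B3, B3–B4, B4–B5
Every bag has size at most 3, so the width is 3 − 1 = 2 and tw(G) ≤ 2. For the lower bound, G contains the cycle g–a–c–d–e–f–b–g, so G is not a forest; only forests have treewidth ≤ 1, hence tw(G) ≥ 2. Therefore the treewidth is 2.

2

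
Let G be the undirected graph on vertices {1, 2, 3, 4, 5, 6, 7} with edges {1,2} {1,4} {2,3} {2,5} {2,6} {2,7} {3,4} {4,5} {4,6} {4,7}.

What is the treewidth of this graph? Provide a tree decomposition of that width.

Treewidth 2.
Bags: B1 = {2, 3, 4}  B2 = {1, 2, 4}  B3 = {2, 4, 7}  B4 = {2, 4, 5}  B5 = {2, 4, 6}
Tree: B1–B2, B2–B3, B3–B4, B4–B5

Each bag holds 3 vertices, so the decomposition has width 2, which upper-bounds the treewidth. The edges 4–3–2–1–4 form a cycle, so G is not a tree and its treewidth is at least 2. The upper and lower bounds meet at 2, so that is the treewidth.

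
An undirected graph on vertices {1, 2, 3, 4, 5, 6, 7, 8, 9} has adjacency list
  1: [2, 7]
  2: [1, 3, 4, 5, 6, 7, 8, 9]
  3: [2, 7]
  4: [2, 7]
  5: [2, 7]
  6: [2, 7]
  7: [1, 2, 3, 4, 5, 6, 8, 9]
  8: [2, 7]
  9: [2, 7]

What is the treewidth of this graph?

2

A width-2 tree decomposition is:
Bags: B1 = {2, 7, 9}  B2 = {2, 7, 8}  B3 = {2, 3, 7}  B4 = {2, 4, 7}  B5 = {1, 2, 7}  B6 = {2, 6, 7}  B7 = {2, 5, 7}
Tree: B1–B2, B1–B3, B2–B4, B1–B5, B3–B6, B1–B7
The largest bag has 3 vertices, giving width 2; this decomposition certifies tw(G) ≤ 2. For the lower bound, the 3 vertices {1, 2, 7} are pairwise adjacent, and any tree decomposition puts a clique entirely inside one bag — forcing width ≥ 2. The upper and lower bounds meet at 2, so that is the treewidth.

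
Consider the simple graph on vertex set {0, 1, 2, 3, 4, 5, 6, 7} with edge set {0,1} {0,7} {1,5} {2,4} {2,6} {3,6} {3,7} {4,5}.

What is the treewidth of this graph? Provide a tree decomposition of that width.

Each bag holds 3 vertices, so the decomposition has width 2, which upper-bounds the treewidth. For the lower bound, G contains the cycle 3–7–0–1–5–4–2–6–3, so G is not a forest; only forests have treewidth ≤ 1, hence tw(G) ≥ 2. Therefore the treewidth is 2.

Treewidth 2.
Bags: B1 = {0, 3, 7}  B2 = {0, 1, 3}  B3 = {1, 3, 5}  B4 = {3, 4, 5}  B5 = {2, 3, 4}  B6 = {2, 3, 6}
Tree: B1–B2, B2–B3, B3–B4, B4–B5, B5–B6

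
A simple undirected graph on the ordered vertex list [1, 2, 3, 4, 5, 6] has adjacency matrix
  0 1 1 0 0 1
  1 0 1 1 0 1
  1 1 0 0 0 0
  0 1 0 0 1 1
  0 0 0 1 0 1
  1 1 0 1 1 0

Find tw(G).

2

A width-2 tree decomposition is:
Bags: B1 = {2, 4, 6}  B2 = {1, 2, 6}  B3 = {1, 2, 3}  B4 = {4, 5, 6}
Tree: B1–B2, B2–B3, B1–B4
The largest bag has 3 vertices, giving width 2; this decomposition certifies tw(G) ≤ 2. For the lower bound, the 3 vertices {1, 2, 3} are pairwise adjacent, and any tree decomposition puts a clique entirely inside one bag — forcing width ≥ 2. Hence tw(G) = 2 exactly.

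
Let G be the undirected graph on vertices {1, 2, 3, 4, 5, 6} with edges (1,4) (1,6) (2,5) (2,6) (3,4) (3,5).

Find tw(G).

A width-2 tree decomposition is:
Bags: B1 = {2, 3, 5}  B2 = {2, 3, 4}  B3 = {1, 2, 4}  B4 = {1, 2, 6}
Tree: B1–B2, B2–B3, B3–B4
The largest bag has 3 vertices, giving width 2; this decomposition certifies tw(G) ≤ 2. The edges 2–5–3–4–1–6–2 form a cycle, so G is not a tree and its treewidth is at least 2. Hence tw(G) = 2 exactly.

2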